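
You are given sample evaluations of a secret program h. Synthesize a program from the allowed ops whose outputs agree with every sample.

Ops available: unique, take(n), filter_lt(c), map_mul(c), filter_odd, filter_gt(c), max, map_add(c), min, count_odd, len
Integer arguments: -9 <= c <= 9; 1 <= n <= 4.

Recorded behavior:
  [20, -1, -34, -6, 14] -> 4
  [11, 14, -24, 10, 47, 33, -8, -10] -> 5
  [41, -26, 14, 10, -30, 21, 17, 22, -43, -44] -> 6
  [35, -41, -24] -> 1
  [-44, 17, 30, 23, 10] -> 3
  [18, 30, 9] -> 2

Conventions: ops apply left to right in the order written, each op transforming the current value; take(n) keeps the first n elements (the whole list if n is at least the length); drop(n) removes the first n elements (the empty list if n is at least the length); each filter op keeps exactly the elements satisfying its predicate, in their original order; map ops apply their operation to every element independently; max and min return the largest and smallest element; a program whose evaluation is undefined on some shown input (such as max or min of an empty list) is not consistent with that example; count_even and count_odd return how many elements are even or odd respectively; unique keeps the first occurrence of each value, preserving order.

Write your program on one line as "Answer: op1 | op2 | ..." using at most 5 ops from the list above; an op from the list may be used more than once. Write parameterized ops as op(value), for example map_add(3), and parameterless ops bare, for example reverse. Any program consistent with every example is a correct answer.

map_mul(-9) | map_add(4) | map_add(5) | count_odd

Check, running the answer program on each example:
  [20, -1, -34, -6, 14] -> [-180, 9, 306, 54, -126] -> [-176, 13, 310, 58, -122] -> [-171, 18, 315, 63, -117] -> 4
  [11, 14, -24, 10, 47, 33, -8, -10] -> [-99, -126, 216, -90, -423, -297, 72, 90] -> [-95, -122, 220, -86, -419, -293, 76, 94] -> [-90, -117, 225, -81, -414, -288, 81, 99] -> 5
  [41, -26, 14, 10, -30, 21, 17, 22, -43, -44] -> [-369, 234, -126, -90, 270, -189, -153, -198, 387, 396] -> [-365, 238, -122, -86, 274, -185, -149, -194, 391, 400] -> [-360, 243, -117, -81, 279, -180, -144, -189, 396, 405] -> 6
  [35, -41, -24] -> [-315, 369, 216] -> [-311, 373, 220] -> [-306, 378, 225] -> 1
  [-44, 17, 30, 23, 10] -> [396, -153, -270, -207, -90] -> [400, -149, -266, -203, -86] -> [405, -144, -261, -198, -81] -> 3
  [18, 30, 9] -> [-162, -270, -81] -> [-158, -266, -77] -> [-153, -261, -72] -> 2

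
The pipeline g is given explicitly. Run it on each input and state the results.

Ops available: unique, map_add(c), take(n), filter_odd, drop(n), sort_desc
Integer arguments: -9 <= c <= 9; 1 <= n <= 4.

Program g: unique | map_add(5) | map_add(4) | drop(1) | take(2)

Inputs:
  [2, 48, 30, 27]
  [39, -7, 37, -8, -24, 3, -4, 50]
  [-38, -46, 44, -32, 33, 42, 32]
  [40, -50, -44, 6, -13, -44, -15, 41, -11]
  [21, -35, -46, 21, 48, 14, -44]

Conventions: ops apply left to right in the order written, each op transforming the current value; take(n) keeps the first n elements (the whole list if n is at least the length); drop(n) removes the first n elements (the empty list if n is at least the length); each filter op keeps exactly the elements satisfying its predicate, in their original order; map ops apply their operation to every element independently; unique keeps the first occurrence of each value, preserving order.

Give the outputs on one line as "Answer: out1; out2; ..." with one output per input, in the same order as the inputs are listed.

Execution, op by op:
  [2, 48, 30, 27] -> [2, 48, 30, 27] -> [7, 53, 35, 32] -> [11, 57, 39, 36] -> [57, 39, 36] -> [57, 39]
  [39, -7, 37, -8, -24, 3, -4, 50] -> [39, -7, 37, -8, -24, 3, -4, 50] -> [44, -2, 42, -3, -19, 8, 1, 55] -> [48, 2, 46, 1, -15, 12, 5, 59] -> [2, 46, 1, -15, 12, 5, 59] -> [2, 46]
  [-38, -46, 44, -32, 33, 42, 32] -> [-38, -46, 44, -32, 33, 42, 32] -> [-33, -41, 49, -27, 38, 47, 37] -> [-29, -37, 53, -23, 42, 51, 41] -> [-37, 53, -23, 42, 51, 41] -> [-37, 53]
  [40, -50, -44, 6, -13, -44, -15, 41, -11] -> [40, -50, -44, 6, -13, -15, 41, -11] -> [45, -45, -39, 11, -8, -10, 46, -6] -> [49, -41, -35, 15, -4, -6, 50, -2] -> [-41, -35, 15, -4, -6, 50, -2] -> [-41, -35]
  [21, -35, -46, 21, 48, 14, -44] -> [21, -35, -46, 48, 14, -44] -> [26, -30, -41, 53, 19, -39] -> [30, -26, -37, 57, 23, -35] -> [-26, -37, 57, 23, -35] -> [-26, -37]

[57, 39]; [2, 46]; [-37, 53]; [-41, -35]; [-26, -37]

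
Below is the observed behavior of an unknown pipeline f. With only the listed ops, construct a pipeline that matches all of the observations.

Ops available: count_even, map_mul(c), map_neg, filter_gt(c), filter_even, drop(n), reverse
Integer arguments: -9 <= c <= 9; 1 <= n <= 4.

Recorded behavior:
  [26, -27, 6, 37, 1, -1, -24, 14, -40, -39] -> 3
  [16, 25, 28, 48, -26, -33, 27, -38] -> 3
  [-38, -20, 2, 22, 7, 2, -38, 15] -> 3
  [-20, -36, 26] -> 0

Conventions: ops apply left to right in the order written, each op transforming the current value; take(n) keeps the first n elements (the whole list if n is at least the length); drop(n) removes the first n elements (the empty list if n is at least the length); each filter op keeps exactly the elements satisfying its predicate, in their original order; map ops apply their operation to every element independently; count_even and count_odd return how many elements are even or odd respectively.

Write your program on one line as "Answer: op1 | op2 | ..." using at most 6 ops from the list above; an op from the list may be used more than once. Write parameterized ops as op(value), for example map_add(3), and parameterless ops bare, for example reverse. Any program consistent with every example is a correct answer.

map_neg | drop(3) | map_neg | reverse | count_even

Check, running the answer program on each example:
  [26, -27, 6, 37, 1, -1, -24, 14, -40, -39] -> [-26, 27, -6, -37, -1, 1, 24, -14, 40, 39] -> [-37, -1, 1, 24, -14, 40, 39] -> [37, 1, -1, -24, 14, -40, -39] -> [-39, -40, 14, -24, -1, 1, 37] -> 3
  [16, 25, 28, 48, -26, -33, 27, -38] -> [-16, -25, -28, -48, 26, 33, -27, 38] -> [-48, 26, 33, -27, 38] -> [48, -26, -33, 27, -38] -> [-38, 27, -33, -26, 48] -> 3
  [-38, -20, 2, 22, 7, 2, -38, 15] -> [38, 20, -2, -22, -7, -2, 38, -15] -> [-22, -7, -2, 38, -15] -> [22, 7, 2, -38, 15] -> [15, -38, 2, 7, 22] -> 3
  [-20, -36, 26] -> [20, 36, -26] -> [] -> [] -> [] -> 0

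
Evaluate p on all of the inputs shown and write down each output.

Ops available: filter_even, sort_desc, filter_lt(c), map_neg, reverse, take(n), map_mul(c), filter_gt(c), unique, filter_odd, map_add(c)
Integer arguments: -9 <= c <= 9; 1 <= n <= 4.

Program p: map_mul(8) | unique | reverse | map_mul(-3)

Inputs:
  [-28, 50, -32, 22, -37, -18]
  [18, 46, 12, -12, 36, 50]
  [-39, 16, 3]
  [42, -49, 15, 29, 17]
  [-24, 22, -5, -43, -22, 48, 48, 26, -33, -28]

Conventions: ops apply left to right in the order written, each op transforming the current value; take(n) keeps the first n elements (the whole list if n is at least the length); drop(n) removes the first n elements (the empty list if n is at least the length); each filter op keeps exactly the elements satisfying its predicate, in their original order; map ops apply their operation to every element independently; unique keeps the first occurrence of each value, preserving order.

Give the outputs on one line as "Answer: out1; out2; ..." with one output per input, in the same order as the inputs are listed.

Execution, op by op:
  [-28, 50, -32, 22, -37, -18] -> [-224, 400, -256, 176, -296, -144] -> [-224, 400, -256, 176, -296, -144] -> [-144, -296, 176, -256, 400, -224] -> [432, 888, -528, 768, -1200, 672]
  [18, 46, 12, -12, 36, 50] -> [144, 368, 96, -96, 288, 400] -> [144, 368, 96, -96, 288, 400] -> [400, 288, -96, 96, 368, 144] -> [-1200, -864, 288, -288, -1104, -432]
  [-39, 16, 3] -> [-312, 128, 24] -> [-312, 128, 24] -> [24, 128, -312] -> [-72, -384, 936]
  [42, -49, 15, 29, 17] -> [336, -392, 120, 232, 136] -> [336, -392, 120, 232, 136] -> [136, 232, 120, -392, 336] -> [-408, -696, -360, 1176, -1008]
  [-24, 22, -5, -43, -22, 48, 48, 26, -33, -28] -> [-192, 176, -40, -344, -176, 384, 384, 208, -264, -224] -> [-192, 176, -40, -344, -176, 384, 208, -264, -224] -> [-224, -264, 208, 384, -176, -344, -40, 176, -192] -> [672, 792, -624, -1152, 528, 1032, 120, -528, 576]

[432, 888, -528, 768, -1200, 672]; [-1200, -864, 288, -288, -1104, -432]; [-72, -384, 936]; [-408, -696, -360, 1176, -1008]; [672, 792, -624, -1152, 528, 1032, 120, -528, 576]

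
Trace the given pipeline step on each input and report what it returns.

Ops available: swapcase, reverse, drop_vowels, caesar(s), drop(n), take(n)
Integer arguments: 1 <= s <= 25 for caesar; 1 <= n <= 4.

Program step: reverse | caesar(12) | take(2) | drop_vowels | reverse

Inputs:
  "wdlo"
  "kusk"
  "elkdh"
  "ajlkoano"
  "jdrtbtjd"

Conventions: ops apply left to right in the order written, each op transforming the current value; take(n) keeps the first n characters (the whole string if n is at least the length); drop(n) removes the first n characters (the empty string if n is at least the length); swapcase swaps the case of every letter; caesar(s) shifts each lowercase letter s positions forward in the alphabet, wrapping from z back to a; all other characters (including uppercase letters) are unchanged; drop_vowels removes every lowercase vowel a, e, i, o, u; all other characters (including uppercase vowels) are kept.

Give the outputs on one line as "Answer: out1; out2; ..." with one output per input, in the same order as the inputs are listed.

Execution, op by op:
  "wdlo" -> "oldw" -> "axpi" -> "ax" -> "x" -> "x"
  "kusk" -> "ksuk" -> "wegw" -> "we" -> "w" -> "w"
  "elkdh" -> "hdkle" -> "tpwxq" -> "tp" -> "tp" -> "pt"
  "ajlkoano" -> "onaoklja" -> "azmawxvm" -> "az" -> "z" -> "z"
  "jdrtbtjd" -> "djtbtrdj" -> "pvfnfdpv" -> "pv" -> "pv" -> "vp"

"x"; "w"; "pt"; "z"; "vp"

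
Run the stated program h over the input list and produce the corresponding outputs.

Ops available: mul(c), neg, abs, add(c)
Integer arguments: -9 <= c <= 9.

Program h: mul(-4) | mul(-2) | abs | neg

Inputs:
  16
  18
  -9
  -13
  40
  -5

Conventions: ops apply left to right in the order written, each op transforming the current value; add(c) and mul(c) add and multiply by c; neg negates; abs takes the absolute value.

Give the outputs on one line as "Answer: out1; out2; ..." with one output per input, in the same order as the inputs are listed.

Execution, op by op:
  16 -> -64 -> 128 -> 128 -> -128
  18 -> -72 -> 144 -> 144 -> -144
  -9 -> 36 -> -72 -> 72 -> -72
  -13 -> 52 -> -104 -> 104 -> -104
  40 -> -160 -> 320 -> 320 -> -320
  -5 -> 20 -> -40 -> 40 -> -40

-128; -144; -72; -104; -320; -40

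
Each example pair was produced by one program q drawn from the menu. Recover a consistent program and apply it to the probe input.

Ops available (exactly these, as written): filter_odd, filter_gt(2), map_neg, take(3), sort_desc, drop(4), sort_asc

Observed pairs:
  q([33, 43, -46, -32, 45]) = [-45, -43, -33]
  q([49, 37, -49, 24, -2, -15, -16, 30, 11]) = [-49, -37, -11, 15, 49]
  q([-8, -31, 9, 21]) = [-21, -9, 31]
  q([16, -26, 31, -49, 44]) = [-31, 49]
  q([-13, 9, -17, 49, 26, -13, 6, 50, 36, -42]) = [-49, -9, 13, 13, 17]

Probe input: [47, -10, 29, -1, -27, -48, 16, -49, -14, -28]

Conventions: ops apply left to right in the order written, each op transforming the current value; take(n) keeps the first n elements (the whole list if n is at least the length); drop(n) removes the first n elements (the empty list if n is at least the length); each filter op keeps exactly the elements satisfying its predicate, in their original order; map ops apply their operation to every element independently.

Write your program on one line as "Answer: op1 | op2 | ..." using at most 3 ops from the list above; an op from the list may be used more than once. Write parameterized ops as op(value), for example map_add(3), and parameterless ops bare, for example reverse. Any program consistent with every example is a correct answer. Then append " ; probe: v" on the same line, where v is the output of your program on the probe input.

map_neg | filter_odd | sort_asc ; probe: [-47, -29, 1, 27, 49]

Check, running the answer program on each example:
  [33, 43, -46, -32, 45] -> [-33, -43, 46, 32, -45] -> [-33, -43, -45] -> [-45, -43, -33]
  [49, 37, -49, 24, -2, -15, -16, 30, 11] -> [-49, -37, 49, -24, 2, 15, 16, -30, -11] -> [-49, -37, 49, 15, -11] -> [-49, -37, -11, 15, 49]
  [-8, -31, 9, 21] -> [8, 31, -9, -21] -> [31, -9, -21] -> [-21, -9, 31]
  [16, -26, 31, -49, 44] -> [-16, 26, -31, 49, -44] -> [-31, 49] -> [-31, 49]
  [-13, 9, -17, 49, 26, -13, 6, 50, 36, -42] -> [13, -9, 17, -49, -26, 13, -6, -50, -36, 42] -> [13, -9, 17, -49, 13] -> [-49, -9, 13, 13, 17]
  probe: [47, -10, 29, -1, -27, -48, 16, -49, -14, -28] -> [-47, 10, -29, 1, 27, 48, -16, 49, 14, 28] -> [-47, -29, 1, 27, 49] -> [-47, -29, 1, 27, 49]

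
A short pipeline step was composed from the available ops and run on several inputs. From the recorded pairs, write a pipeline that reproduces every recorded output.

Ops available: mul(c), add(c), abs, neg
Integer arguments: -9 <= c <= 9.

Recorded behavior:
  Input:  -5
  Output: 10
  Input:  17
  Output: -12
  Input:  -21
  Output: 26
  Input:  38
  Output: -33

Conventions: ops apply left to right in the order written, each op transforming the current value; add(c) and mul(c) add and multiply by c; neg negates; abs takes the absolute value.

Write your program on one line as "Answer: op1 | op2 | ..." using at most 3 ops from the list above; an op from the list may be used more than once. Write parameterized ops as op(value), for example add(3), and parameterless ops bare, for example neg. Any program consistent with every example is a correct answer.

add(-5) | neg

Check, running the answer program on each example:
  -5 -> -10 -> 10
  17 -> 12 -> -12
  -21 -> -26 -> 26
  38 -> 33 -> -33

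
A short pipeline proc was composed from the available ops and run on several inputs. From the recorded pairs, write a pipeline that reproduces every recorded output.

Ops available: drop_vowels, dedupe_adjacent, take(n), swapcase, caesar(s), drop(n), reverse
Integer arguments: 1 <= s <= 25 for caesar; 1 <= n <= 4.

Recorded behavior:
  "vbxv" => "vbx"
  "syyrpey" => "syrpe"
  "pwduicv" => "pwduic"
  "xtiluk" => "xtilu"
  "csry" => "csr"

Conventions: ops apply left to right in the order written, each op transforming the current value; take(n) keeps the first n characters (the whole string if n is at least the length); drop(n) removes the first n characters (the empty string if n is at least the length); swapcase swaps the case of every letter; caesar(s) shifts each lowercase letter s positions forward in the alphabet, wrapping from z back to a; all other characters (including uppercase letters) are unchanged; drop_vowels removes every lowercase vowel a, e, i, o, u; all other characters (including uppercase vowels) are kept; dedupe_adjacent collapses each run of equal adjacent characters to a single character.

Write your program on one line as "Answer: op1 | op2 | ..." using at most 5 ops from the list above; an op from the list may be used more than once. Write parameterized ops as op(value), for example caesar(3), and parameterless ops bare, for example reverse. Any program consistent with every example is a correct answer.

reverse | dedupe_adjacent | drop(1) | reverse

Check, running the answer program on each example:
  "vbxv" -> "vxbv" -> "vxbv" -> "xbv" -> "vbx"
  "syyrpey" -> "yepryys" -> "yeprys" -> "eprys" -> "syrpe"
  "pwduicv" -> "vciudwp" -> "vciudwp" -> "ciudwp" -> "pwduic"
  "xtiluk" -> "kulitx" -> "kulitx" -> "ulitx" -> "xtilu"
  "csry" -> "yrsc" -> "yrsc" -> "rsc" -> "csr"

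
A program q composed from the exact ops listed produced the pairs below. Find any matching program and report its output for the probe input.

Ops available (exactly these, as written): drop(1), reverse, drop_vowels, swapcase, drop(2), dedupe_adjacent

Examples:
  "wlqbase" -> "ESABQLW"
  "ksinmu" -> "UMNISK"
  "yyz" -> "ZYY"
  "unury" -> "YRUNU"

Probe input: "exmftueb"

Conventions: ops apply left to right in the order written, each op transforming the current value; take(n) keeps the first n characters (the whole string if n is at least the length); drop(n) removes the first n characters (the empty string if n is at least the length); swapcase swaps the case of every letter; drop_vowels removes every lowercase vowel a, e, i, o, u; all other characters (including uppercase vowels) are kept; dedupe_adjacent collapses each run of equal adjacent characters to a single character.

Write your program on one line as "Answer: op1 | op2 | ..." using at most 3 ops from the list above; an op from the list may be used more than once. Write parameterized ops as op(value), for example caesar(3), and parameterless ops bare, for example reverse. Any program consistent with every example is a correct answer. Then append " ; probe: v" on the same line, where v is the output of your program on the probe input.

reverse | swapcase ; probe: "BEUTFMXE"

Check, running the answer program on each example:
  "wlqbase" -> "esabqlw" -> "ESABQLW"
  "ksinmu" -> "umnisk" -> "UMNISK"
  "yyz" -> "zyy" -> "ZYY"
  "unury" -> "yrunu" -> "YRUNU"
  probe: "exmftueb" -> "beutfmxe" -> "BEUTFMXE"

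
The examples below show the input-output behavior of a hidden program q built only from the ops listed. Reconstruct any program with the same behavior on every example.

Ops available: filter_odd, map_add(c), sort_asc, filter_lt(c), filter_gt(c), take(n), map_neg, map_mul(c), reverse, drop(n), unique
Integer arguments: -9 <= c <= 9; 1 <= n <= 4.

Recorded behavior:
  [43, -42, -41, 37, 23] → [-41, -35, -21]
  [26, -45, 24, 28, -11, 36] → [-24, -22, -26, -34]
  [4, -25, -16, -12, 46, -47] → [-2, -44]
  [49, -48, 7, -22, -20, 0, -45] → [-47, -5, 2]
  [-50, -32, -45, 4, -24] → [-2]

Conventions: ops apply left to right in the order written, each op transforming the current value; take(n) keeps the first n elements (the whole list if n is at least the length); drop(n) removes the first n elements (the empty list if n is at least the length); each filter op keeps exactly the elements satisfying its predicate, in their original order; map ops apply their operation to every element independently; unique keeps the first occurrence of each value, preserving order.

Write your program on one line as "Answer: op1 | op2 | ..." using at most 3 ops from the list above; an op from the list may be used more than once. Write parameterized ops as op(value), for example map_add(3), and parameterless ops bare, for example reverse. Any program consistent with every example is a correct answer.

map_add(-2) | map_mul(-1) | filter_lt(9)

Check, running the answer program on each example:
  [43, -42, -41, 37, 23] -> [41, -44, -43, 35, 21] -> [-41, 44, 43, -35, -21] -> [-41, -35, -21]
  [26, -45, 24, 28, -11, 36] -> [24, -47, 22, 26, -13, 34] -> [-24, 47, -22, -26, 13, -34] -> [-24, -22, -26, -34]
  [4, -25, -16, -12, 46, -47] -> [2, -27, -18, -14, 44, -49] -> [-2, 27, 18, 14, -44, 49] -> [-2, -44]
  [49, -48, 7, -22, -20, 0, -45] -> [47, -50, 5, -24, -22, -2, -47] -> [-47, 50, -5, 24, 22, 2, 47] -> [-47, -5, 2]
  [-50, -32, -45, 4, -24] -> [-52, -34, -47, 2, -26] -> [52, 34, 47, -2, 26] -> [-2]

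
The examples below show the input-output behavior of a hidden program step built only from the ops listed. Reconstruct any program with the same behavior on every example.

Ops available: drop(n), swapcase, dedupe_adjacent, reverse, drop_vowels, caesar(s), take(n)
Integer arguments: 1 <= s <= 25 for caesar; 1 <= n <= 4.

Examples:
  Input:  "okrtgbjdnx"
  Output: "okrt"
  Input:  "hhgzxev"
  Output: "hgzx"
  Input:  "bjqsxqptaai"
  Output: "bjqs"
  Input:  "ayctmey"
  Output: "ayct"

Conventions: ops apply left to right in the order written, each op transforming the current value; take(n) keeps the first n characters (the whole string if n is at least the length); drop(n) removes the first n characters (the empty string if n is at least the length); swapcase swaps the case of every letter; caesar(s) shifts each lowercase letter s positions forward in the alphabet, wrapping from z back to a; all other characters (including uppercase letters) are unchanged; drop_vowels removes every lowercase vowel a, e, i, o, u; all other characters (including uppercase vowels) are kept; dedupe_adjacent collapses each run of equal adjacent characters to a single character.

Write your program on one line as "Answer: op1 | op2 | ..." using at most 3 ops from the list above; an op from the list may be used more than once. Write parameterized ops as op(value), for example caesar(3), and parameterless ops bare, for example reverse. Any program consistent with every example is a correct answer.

dedupe_adjacent | take(4)

Check, running the answer program on each example:
  "okrtgbjdnx" -> "okrtgbjdnx" -> "okrt"
  "hhgzxev" -> "hgzxev" -> "hgzx"
  "bjqsxqptaai" -> "bjqsxqptai" -> "bjqs"
  "ayctmey" -> "ayctmey" -> "ayct"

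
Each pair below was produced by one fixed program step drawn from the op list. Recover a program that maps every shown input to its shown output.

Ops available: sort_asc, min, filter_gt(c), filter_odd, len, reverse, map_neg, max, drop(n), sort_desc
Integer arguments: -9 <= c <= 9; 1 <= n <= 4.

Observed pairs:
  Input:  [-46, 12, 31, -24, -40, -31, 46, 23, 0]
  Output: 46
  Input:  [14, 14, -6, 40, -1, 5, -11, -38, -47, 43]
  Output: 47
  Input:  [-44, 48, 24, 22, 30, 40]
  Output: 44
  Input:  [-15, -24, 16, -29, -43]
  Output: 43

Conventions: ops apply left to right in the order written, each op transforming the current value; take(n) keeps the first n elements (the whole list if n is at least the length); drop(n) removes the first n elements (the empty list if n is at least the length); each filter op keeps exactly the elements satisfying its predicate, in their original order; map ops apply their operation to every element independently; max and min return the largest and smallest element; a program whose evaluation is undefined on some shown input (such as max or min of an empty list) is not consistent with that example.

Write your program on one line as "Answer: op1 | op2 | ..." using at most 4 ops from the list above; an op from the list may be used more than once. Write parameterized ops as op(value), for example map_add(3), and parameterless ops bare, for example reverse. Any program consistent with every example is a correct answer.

map_neg | sort_asc | max

Check, running the answer program on each example:
  [-46, 12, 31, -24, -40, -31, 46, 23, 0] -> [46, -12, -31, 24, 40, 31, -46, -23, 0] -> [-46, -31, -23, -12, 0, 24, 31, 40, 46] -> 46
  [14, 14, -6, 40, -1, 5, -11, -38, -47, 43] -> [-14, -14, 6, -40, 1, -5, 11, 38, 47, -43] -> [-43, -40, -14, -14, -5, 1, 6, 11, 38, 47] -> 47
  [-44, 48, 24, 22, 30, 40] -> [44, -48, -24, -22, -30, -40] -> [-48, -40, -30, -24, -22, 44] -> 44
  [-15, -24, 16, -29, -43] -> [15, 24, -16, 29, 43] -> [-16, 15, 24, 29, 43] -> 43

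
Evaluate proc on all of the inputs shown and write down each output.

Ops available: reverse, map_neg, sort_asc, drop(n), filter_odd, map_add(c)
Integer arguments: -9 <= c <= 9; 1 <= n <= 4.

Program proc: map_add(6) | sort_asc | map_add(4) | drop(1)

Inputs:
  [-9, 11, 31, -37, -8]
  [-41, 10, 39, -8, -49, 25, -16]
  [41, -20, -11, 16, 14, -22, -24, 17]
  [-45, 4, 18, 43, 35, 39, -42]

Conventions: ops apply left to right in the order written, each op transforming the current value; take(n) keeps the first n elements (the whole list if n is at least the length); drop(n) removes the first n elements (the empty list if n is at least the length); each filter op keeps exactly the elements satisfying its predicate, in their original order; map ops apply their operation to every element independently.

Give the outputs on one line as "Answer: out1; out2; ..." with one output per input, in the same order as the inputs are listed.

Execution, op by op:
  [-9, 11, 31, -37, -8] -> [-3, 17, 37, -31, -2] -> [-31, -3, -2, 17, 37] -> [-27, 1, 2, 21, 41] -> [1, 2, 21, 41]
  [-41, 10, 39, -8, -49, 25, -16] -> [-35, 16, 45, -2, -43, 31, -10] -> [-43, -35, -10, -2, 16, 31, 45] -> [-39, -31, -6, 2, 20, 35, 49] -> [-31, -6, 2, 20, 35, 49]
  [41, -20, -11, 16, 14, -22, -24, 17] -> [47, -14, -5, 22, 20, -16, -18, 23] -> [-18, -16, -14, -5, 20, 22, 23, 47] -> [-14, -12, -10, -1, 24, 26, 27, 51] -> [-12, -10, -1, 24, 26, 27, 51]
  [-45, 4, 18, 43, 35, 39, -42] -> [-39, 10, 24, 49, 41, 45, -36] -> [-39, -36, 10, 24, 41, 45, 49] -> [-35, -32, 14, 28, 45, 49, 53] -> [-32, 14, 28, 45, 49, 53]

[1, 2, 21, 41]; [-31, -6, 2, 20, 35, 49]; [-12, -10, -1, 24, 26, 27, 51]; [-32, 14, 28, 45, 49, 53]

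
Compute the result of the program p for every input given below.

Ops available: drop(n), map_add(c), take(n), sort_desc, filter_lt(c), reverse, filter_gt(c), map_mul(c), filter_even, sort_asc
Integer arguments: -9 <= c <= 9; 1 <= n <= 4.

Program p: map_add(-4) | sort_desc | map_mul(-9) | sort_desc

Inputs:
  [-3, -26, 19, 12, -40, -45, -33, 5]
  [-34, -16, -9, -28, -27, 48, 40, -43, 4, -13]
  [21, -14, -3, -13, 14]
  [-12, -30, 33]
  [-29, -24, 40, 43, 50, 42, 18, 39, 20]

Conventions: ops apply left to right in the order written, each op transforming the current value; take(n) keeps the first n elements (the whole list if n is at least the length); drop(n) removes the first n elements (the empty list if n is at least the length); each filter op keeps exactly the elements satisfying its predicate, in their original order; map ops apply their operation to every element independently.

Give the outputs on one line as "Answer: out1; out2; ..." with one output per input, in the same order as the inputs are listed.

[441, 396, 333, 270, 63, -9, -72, -135]; [423, 342, 288, 279, 180, 153, 117, 0, -324, -396]; [162, 153, 63, -90, -153]; [306, 144, -261]; [297, 252, -126, -144, -315, -324, -342, -351, -414]

Execution, op by op:
  [-3, -26, 19, 12, -40, -45, -33, 5] -> [-7, -30, 15, 8, -44, -49, -37, 1] -> [15, 8, 1, -7, -30, -37, -44, -49] -> [-135, -72, -9, 63, 270, 333, 396, 441] -> [441, 396, 333, 270, 63, -9, -72, -135]
  [-34, -16, -9, -28, -27, 48, 40, -43, 4, -13] -> [-38, -20, -13, -32, -31, 44, 36, -47, 0, -17] -> [44, 36, 0, -13, -17, -20, -31, -32, -38, -47] -> [-396, -324, 0, 117, 153, 180, 279, 288, 342, 423] -> [423, 342, 288, 279, 180, 153, 117, 0, -324, -396]
  [21, -14, -3, -13, 14] -> [17, -18, -7, -17, 10] -> [17, 10, -7, -17, -18] -> [-153, -90, 63, 153, 162] -> [162, 153, 63, -90, -153]
  [-12, -30, 33] -> [-16, -34, 29] -> [29, -16, -34] -> [-261, 144, 306] -> [306, 144, -261]
  [-29, -24, 40, 43, 50, 42, 18, 39, 20] -> [-33, -28, 36, 39, 46, 38, 14, 35, 16] -> [46, 39, 38, 36, 35, 16, 14, -28, -33] -> [-414, -351, -342, -324, -315, -144, -126, 252, 297] -> [297, 252, -126, -144, -315, -324, -342, -351, -414]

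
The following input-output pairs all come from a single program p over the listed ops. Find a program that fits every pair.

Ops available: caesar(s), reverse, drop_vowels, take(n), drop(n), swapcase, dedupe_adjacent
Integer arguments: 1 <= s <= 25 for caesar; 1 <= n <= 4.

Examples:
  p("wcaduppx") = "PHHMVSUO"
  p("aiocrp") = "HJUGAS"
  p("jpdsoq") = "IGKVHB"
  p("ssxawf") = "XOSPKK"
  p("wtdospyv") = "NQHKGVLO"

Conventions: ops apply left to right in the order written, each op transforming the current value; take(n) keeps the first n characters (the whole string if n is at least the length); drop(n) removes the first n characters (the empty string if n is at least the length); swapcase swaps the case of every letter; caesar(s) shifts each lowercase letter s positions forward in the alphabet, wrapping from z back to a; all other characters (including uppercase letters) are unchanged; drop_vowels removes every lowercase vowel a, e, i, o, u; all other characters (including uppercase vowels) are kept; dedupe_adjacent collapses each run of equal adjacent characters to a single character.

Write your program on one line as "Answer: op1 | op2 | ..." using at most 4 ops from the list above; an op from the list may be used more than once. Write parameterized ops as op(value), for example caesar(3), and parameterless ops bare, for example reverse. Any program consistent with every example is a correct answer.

caesar(18) | swapcase | reverse

Check, running the answer program on each example:
  "wcaduppx" -> "ousvmhhp" -> "OUSVMHHP" -> "PHHMVSUO"
  "aiocrp" -> "sagujh" -> "SAGUJH" -> "HJUGAS"
  "jpdsoq" -> "bhvkgi" -> "BHVKGI" -> "IGKVHB"
  "ssxawf" -> "kkpsox" -> "KKPSOX" -> "XOSPKK"
  "wtdospyv" -> "olvgkhqn" -> "OLVGKHQN" -> "NQHKGVLO"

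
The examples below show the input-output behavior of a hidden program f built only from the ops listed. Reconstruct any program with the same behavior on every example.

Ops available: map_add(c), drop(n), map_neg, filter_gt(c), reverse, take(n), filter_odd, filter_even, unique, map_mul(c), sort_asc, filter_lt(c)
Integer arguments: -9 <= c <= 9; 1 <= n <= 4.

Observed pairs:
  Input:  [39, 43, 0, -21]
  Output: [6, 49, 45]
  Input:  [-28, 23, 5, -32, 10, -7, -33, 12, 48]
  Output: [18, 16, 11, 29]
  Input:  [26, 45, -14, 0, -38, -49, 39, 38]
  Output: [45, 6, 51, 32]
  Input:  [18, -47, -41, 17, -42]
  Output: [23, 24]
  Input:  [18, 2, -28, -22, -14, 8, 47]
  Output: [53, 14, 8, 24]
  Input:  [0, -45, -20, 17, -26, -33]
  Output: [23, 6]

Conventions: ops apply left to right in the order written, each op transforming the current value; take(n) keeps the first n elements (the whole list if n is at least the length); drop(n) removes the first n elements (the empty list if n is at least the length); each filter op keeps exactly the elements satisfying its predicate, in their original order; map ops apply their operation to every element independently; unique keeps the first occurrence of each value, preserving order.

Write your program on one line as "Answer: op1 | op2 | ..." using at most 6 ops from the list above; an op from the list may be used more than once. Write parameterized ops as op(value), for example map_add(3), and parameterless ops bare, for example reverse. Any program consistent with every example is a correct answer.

map_add(3) | filter_gt(2) | take(4) | map_add(3) | reverse

Check, running the answer program on each example:
  [39, 43, 0, -21] -> [42, 46, 3, -18] -> [42, 46, 3] -> [42, 46, 3] -> [45, 49, 6] -> [6, 49, 45]
  [-28, 23, 5, -32, 10, -7, -33, 12, 48] -> [-25, 26, 8, -29, 13, -4, -30, 15, 51] -> [26, 8, 13, 15, 51] -> [26, 8, 13, 15] -> [29, 11, 16, 18] -> [18, 16, 11, 29]
  [26, 45, -14, 0, -38, -49, 39, 38] -> [29, 48, -11, 3, -35, -46, 42, 41] -> [29, 48, 3, 42, 41] -> [29, 48, 3, 42] -> [32, 51, 6, 45] -> [45, 6, 51, 32]
  [18, -47, -41, 17, -42] -> [21, -44, -38, 20, -39] -> [21, 20] -> [21, 20] -> [24, 23] -> [23, 24]
  [18, 2, -28, -22, -14, 8, 47] -> [21, 5, -25, -19, -11, 11, 50] -> [21, 5, 11, 50] -> [21, 5, 11, 50] -> [24, 8, 14, 53] -> [53, 14, 8, 24]
  [0, -45, -20, 17, -26, -33] -> [3, -42, -17, 20, -23, -30] -> [3, 20] -> [3, 20] -> [6, 23] -> [23, 6]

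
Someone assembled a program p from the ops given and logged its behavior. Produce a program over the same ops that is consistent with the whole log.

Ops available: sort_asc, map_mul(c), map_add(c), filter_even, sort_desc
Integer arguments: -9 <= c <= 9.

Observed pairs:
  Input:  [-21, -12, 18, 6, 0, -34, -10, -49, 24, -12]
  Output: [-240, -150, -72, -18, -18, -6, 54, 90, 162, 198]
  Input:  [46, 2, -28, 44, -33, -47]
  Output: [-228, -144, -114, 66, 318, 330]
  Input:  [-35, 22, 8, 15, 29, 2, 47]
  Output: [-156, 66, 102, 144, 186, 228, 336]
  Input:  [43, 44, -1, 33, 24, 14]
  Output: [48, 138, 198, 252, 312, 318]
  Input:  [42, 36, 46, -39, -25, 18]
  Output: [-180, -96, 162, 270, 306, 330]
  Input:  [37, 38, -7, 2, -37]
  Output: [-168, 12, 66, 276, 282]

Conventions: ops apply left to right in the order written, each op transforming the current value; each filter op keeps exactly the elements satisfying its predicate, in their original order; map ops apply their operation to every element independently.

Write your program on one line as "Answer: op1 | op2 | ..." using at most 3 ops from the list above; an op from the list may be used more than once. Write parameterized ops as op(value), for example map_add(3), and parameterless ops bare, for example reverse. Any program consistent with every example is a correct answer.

sort_asc | map_add(9) | map_mul(6)

Check, running the answer program on each example:
  [-21, -12, 18, 6, 0, -34, -10, -49, 24, -12] -> [-49, -34, -21, -12, -12, -10, 0, 6, 18, 24] -> [-40, -25, -12, -3, -3, -1, 9, 15, 27, 33] -> [-240, -150, -72, -18, -18, -6, 54, 90, 162, 198]
  [46, 2, -28, 44, -33, -47] -> [-47, -33, -28, 2, 44, 46] -> [-38, -24, -19, 11, 53, 55] -> [-228, -144, -114, 66, 318, 330]
  [-35, 22, 8, 15, 29, 2, 47] -> [-35, 2, 8, 15, 22, 29, 47] -> [-26, 11, 17, 24, 31, 38, 56] -> [-156, 66, 102, 144, 186, 228, 336]
  [43, 44, -1, 33, 24, 14] -> [-1, 14, 24, 33, 43, 44] -> [8, 23, 33, 42, 52, 53] -> [48, 138, 198, 252, 312, 318]
  [42, 36, 46, -39, -25, 18] -> [-39, -25, 18, 36, 42, 46] -> [-30, -16, 27, 45, 51, 55] -> [-180, -96, 162, 270, 306, 330]
  [37, 38, -7, 2, -37] -> [-37, -7, 2, 37, 38] -> [-28, 2, 11, 46, 47] -> [-168, 12, 66, 276, 282]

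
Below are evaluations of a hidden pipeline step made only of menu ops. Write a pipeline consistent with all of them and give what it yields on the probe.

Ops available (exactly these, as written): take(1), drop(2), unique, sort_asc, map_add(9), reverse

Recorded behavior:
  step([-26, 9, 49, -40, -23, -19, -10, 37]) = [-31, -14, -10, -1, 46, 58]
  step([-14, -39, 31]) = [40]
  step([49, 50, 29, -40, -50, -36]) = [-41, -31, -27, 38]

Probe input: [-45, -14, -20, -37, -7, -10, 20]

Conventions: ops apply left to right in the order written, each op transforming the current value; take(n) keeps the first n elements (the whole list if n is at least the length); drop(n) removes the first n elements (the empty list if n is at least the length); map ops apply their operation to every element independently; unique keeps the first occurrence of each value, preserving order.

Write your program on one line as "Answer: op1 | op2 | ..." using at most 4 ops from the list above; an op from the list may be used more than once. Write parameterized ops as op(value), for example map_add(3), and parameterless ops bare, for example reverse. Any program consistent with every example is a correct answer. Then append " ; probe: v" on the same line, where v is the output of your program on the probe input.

map_add(9) | drop(2) | sort_asc ; probe: [-28, -11, -1, 2, 29]

Check, running the answer program on each example:
  [-26, 9, 49, -40, -23, -19, -10, 37] -> [-17, 18, 58, -31, -14, -10, -1, 46] -> [58, -31, -14, -10, -1, 46] -> [-31, -14, -10, -1, 46, 58]
  [-14, -39, 31] -> [-5, -30, 40] -> [40] -> [40]
  [49, 50, 29, -40, -50, -36] -> [58, 59, 38, -31, -41, -27] -> [38, -31, -41, -27] -> [-41, -31, -27, 38]
  probe: [-45, -14, -20, -37, -7, -10, 20] -> [-36, -5, -11, -28, 2, -1, 29] -> [-11, -28, 2, -1, 29] -> [-28, -11, -1, 2, 29]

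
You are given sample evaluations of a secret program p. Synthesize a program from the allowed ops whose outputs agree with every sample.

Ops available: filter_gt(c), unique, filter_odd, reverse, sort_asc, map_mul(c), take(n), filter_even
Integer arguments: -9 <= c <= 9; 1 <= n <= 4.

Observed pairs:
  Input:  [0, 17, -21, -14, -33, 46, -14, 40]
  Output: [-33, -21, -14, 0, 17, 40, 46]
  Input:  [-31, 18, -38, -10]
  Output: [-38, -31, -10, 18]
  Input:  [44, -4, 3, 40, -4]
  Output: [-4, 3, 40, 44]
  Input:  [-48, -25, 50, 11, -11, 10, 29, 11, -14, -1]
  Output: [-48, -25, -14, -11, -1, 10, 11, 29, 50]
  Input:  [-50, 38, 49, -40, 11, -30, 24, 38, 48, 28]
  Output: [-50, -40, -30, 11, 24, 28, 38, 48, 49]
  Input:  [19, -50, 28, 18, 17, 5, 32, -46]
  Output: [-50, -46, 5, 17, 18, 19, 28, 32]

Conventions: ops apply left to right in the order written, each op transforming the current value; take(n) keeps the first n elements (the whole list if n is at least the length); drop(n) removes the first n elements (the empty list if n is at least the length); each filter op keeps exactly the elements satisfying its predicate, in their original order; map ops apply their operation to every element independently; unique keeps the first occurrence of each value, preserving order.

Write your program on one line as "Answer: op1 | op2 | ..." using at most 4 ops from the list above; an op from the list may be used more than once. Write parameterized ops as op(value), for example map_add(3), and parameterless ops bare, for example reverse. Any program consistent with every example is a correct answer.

reverse | unique | reverse | sort_asc

Check, running the answer program on each example:
  [0, 17, -21, -14, -33, 46, -14, 40] -> [40, -14, 46, -33, -14, -21, 17, 0] -> [40, -14, 46, -33, -21, 17, 0] -> [0, 17, -21, -33, 46, -14, 40] -> [-33, -21, -14, 0, 17, 40, 46]
  [-31, 18, -38, -10] -> [-10, -38, 18, -31] -> [-10, -38, 18, -31] -> [-31, 18, -38, -10] -> [-38, -31, -10, 18]
  [44, -4, 3, 40, -4] -> [-4, 40, 3, -4, 44] -> [-4, 40, 3, 44] -> [44, 3, 40, -4] -> [-4, 3, 40, 44]
  [-48, -25, 50, 11, -11, 10, 29, 11, -14, -1] -> [-1, -14, 11, 29, 10, -11, 11, 50, -25, -48] -> [-1, -14, 11, 29, 10, -11, 50, -25, -48] -> [-48, -25, 50, -11, 10, 29, 11, -14, -1] -> [-48, -25, -14, -11, -1, 10, 11, 29, 50]
  [-50, 38, 49, -40, 11, -30, 24, 38, 48, 28] -> [28, 48, 38, 24, -30, 11, -40, 49, 38, -50] -> [28, 48, 38, 24, -30, 11, -40, 49, -50] -> [-50, 49, -40, 11, -30, 24, 38, 48, 28] -> [-50, -40, -30, 11, 24, 28, 38, 48, 49]
  [19, -50, 28, 18, 17, 5, 32, -46] -> [-46, 32, 5, 17, 18, 28, -50, 19] -> [-46, 32, 5, 17, 18, 28, -50, 19] -> [19, -50, 28, 18, 17, 5, 32, -46] -> [-50, -46, 5, 17, 18, 19, 28, 32]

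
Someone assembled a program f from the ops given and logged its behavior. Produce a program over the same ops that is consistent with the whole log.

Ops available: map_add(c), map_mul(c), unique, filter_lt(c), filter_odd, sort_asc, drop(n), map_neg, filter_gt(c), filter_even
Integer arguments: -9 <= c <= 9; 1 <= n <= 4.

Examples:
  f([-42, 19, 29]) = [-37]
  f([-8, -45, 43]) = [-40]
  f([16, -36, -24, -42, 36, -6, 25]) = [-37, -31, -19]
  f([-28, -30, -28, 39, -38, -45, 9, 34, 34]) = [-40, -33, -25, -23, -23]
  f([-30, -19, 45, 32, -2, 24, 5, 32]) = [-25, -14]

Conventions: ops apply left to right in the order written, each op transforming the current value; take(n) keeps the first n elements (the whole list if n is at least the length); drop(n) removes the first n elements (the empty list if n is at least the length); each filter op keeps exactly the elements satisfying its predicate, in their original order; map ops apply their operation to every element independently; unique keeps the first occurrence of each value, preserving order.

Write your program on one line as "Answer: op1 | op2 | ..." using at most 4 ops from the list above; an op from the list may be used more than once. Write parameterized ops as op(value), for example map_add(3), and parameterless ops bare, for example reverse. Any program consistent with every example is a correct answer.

map_add(8) | map_add(-3) | sort_asc | filter_lt(-3)

Check, running the answer program on each example:
  [-42, 19, 29] -> [-34, 27, 37] -> [-37, 24, 34] -> [-37, 24, 34] -> [-37]
  [-8, -45, 43] -> [0, -37, 51] -> [-3, -40, 48] -> [-40, -3, 48] -> [-40]
  [16, -36, -24, -42, 36, -6, 25] -> [24, -28, -16, -34, 44, 2, 33] -> [21, -31, -19, -37, 41, -1, 30] -> [-37, -31, -19, -1, 21, 30, 41] -> [-37, -31, -19]
  [-28, -30, -28, 39, -38, -45, 9, 34, 34] -> [-20, -22, -20, 47, -30, -37, 17, 42, 42] -> [-23, -25, -23, 44, -33, -40, 14, 39, 39] -> [-40, -33, -25, -23, -23, 14, 39, 39, 44] -> [-40, -33, -25, -23, -23]
  [-30, -19, 45, 32, -2, 24, 5, 32] -> [-22, -11, 53, 40, 6, 32, 13, 40] -> [-25, -14, 50, 37, 3, 29, 10, 37] -> [-25, -14, 3, 10, 29, 37, 37, 50] -> [-25, -14]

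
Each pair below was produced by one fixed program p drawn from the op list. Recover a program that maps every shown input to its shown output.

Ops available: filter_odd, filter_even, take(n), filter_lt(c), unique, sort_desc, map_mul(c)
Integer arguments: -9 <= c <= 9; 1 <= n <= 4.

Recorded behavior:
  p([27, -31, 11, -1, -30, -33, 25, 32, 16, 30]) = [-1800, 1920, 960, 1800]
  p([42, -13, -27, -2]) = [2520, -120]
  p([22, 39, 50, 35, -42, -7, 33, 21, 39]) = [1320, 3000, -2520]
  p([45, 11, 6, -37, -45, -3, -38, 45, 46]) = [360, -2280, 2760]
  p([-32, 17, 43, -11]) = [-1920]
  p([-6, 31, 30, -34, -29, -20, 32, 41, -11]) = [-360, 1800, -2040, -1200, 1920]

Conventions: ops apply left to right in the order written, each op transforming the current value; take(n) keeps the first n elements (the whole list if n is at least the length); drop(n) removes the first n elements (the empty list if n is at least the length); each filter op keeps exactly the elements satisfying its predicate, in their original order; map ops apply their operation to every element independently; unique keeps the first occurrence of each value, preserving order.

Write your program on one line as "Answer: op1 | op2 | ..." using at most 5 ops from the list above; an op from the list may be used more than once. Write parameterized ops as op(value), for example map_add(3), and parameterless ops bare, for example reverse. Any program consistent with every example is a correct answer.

map_mul(-5) | unique | filter_even | map_mul(6) | map_mul(-2)

Check, running the answer program on each example:
  [27, -31, 11, -1, -30, -33, 25, 32, 16, 30] -> [-135, 155, -55, 5, 150, 165, -125, -160, -80, -150] -> [-135, 155, -55, 5, 150, 165, -125, -160, -80, -150] -> [150, -160, -80, -150] -> [900, -960, -480, -900] -> [-1800, 1920, 960, 1800]
  [42, -13, -27, -2] -> [-210, 65, 135, 10] -> [-210, 65, 135, 10] -> [-210, 10] -> [-1260, 60] -> [2520, -120]
  [22, 39, 50, 35, -42, -7, 33, 21, 39] -> [-110, -195, -250, -175, 210, 35, -165, -105, -195] -> [-110, -195, -250, -175, 210, 35, -165, -105] -> [-110, -250, 210] -> [-660, -1500, 1260] -> [1320, 3000, -2520]
  [45, 11, 6, -37, -45, -3, -38, 45, 46] -> [-225, -55, -30, 185, 225, 15, 190, -225, -230] -> [-225, -55, -30, 185, 225, 15, 190, -230] -> [-30, 190, -230] -> [-180, 1140, -1380] -> [360, -2280, 2760]
  [-32, 17, 43, -11] -> [160, -85, -215, 55] -> [160, -85, -215, 55] -> [160] -> [960] -> [-1920]
  [-6, 31, 30, -34, -29, -20, 32, 41, -11] -> [30, -155, -150, 170, 145, 100, -160, -205, 55] -> [30, -155, -150, 170, 145, 100, -160, -205, 55] -> [30, -150, 170, 100, -160] -> [180, -900, 1020, 600, -960] -> [-360, 1800, -2040, -1200, 1920]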